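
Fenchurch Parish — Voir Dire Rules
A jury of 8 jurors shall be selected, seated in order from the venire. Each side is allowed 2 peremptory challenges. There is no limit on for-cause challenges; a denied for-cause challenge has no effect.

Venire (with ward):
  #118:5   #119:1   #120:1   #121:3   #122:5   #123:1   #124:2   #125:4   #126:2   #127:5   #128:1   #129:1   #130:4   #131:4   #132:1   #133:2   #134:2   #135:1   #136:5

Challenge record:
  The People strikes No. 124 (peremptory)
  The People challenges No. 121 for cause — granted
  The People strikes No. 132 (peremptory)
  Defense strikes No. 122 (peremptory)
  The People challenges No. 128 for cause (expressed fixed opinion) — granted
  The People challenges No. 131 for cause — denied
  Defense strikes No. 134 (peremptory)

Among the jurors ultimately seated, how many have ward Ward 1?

Removed: #121, #122, #124, #128, #132, #134.
Seated jurors 1–8: #118, #119, #120, #123, #125, #126, #127, #129.
Of those, in Ward 1: #119, #120, #123, #129 → 4.

4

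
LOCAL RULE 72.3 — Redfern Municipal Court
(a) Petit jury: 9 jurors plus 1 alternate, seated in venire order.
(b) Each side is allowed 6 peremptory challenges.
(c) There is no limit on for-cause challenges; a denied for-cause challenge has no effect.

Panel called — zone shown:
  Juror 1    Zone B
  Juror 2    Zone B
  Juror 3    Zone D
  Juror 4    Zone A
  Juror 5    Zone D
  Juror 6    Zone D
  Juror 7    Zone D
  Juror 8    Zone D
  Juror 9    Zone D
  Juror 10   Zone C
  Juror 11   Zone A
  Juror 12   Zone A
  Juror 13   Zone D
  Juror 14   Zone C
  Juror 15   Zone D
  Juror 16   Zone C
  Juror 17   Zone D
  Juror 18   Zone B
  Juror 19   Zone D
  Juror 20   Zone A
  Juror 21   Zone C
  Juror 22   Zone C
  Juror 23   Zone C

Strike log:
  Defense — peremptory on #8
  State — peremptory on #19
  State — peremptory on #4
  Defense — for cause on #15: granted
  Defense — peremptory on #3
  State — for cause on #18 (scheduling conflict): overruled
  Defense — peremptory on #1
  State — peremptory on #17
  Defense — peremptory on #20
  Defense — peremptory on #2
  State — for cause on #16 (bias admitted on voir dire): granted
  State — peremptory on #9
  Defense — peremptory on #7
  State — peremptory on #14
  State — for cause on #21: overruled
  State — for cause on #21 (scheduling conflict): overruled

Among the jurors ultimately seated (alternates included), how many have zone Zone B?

1

Removed: #1, #2, #3, #4, #7, #8, #9, #14, #15, #16, #17, #19, #20.
Seated (10 incl. alternates): #5, #6, #10, #11, #12, #13, #18, #21, #22, #23.
Of those, in Zone B: #18 → 1.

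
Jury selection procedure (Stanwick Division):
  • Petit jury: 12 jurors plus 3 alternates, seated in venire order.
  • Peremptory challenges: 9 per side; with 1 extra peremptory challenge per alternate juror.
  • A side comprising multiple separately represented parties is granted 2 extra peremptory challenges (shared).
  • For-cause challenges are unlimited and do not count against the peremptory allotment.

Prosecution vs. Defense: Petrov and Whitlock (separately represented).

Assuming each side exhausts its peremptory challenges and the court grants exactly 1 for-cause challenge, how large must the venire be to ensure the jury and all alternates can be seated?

42

Seats to fill: 12 + 3 alternates = 15.
Peremptories — Prosecution: 9 + 1×3 = 12; Defense: 9 + 1×3 + 2 = 14; total 26.
For-cause removals: 1.
Minimum venire: 15 + 26 + 1 = 42.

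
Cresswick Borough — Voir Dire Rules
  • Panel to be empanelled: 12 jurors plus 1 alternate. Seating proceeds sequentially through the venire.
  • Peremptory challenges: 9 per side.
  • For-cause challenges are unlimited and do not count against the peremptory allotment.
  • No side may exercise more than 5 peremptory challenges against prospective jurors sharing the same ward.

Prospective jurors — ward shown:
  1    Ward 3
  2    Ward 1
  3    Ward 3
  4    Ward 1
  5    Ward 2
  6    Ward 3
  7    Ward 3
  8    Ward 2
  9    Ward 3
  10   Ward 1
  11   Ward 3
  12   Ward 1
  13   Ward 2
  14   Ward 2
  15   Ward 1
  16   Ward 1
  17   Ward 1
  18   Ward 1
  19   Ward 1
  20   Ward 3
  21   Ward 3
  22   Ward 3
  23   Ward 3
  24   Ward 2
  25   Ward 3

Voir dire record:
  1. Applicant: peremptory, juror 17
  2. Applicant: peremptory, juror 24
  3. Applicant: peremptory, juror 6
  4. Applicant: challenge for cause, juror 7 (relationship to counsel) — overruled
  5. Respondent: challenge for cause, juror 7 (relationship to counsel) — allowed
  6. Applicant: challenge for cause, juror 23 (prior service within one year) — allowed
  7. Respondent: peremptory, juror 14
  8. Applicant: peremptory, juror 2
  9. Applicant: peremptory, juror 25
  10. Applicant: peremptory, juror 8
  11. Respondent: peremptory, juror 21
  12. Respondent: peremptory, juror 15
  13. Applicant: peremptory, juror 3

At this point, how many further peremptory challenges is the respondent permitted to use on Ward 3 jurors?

Respondent peremptories so far: #14, #21, #15 — 3 of 9 used, 6 left overall.
Against Ward 3: #21 — 1 used; per-ward cap 5 leaves 4.
Binding limit: min(6, 4) = 4.

4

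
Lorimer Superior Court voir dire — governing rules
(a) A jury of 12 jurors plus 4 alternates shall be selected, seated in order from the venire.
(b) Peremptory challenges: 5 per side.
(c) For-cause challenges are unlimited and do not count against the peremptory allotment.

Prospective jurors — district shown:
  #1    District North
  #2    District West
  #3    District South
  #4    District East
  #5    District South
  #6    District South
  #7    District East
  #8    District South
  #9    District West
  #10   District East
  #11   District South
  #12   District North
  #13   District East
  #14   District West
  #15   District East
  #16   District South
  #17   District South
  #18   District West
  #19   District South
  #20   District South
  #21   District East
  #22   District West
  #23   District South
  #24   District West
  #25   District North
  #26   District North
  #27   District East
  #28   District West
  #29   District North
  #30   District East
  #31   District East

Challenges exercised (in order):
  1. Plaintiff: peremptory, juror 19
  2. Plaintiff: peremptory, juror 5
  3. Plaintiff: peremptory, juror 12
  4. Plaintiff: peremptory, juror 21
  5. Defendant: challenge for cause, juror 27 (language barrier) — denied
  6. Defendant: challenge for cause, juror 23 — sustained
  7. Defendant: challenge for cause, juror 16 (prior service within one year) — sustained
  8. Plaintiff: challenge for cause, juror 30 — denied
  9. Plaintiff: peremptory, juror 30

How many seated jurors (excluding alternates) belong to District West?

Removed: #5, #12, #16, #19, #21, #23, #30.
Seated jurors 1–12: #1, #2, #3, #4, #6, #7, #8, #9, #10, #11, #13, #14 (alternates #15, #17, #18, #20 not counted).
Of those, in District West: #2, #9, #14 → 3.

3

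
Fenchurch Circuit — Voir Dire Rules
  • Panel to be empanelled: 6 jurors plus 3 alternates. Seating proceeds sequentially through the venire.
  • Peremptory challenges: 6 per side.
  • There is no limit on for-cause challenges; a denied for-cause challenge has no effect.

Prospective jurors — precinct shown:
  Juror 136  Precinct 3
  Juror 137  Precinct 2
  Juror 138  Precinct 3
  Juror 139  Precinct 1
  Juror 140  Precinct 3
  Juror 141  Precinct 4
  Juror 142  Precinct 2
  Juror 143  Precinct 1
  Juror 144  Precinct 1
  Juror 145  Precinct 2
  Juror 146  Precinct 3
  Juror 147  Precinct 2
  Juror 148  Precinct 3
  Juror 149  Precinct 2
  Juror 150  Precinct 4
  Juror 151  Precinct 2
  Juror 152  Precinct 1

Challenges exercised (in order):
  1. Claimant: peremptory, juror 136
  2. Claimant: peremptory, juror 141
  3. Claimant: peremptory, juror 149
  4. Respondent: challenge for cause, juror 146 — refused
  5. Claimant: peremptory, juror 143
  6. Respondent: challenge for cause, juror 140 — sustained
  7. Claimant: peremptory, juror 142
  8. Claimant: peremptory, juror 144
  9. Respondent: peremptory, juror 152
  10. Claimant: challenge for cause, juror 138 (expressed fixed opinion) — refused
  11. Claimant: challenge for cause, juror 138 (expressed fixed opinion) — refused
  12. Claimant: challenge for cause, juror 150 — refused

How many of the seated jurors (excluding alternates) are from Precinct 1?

Removed: #136, #140, #141, #142, #143, #144, #149, #152.
Seated jurors 1–6: #137, #138, #139, #145, #146, #147 (alternates #148, #150, #151 not counted).
Of those, in Precinct 1: #139 → 1.

1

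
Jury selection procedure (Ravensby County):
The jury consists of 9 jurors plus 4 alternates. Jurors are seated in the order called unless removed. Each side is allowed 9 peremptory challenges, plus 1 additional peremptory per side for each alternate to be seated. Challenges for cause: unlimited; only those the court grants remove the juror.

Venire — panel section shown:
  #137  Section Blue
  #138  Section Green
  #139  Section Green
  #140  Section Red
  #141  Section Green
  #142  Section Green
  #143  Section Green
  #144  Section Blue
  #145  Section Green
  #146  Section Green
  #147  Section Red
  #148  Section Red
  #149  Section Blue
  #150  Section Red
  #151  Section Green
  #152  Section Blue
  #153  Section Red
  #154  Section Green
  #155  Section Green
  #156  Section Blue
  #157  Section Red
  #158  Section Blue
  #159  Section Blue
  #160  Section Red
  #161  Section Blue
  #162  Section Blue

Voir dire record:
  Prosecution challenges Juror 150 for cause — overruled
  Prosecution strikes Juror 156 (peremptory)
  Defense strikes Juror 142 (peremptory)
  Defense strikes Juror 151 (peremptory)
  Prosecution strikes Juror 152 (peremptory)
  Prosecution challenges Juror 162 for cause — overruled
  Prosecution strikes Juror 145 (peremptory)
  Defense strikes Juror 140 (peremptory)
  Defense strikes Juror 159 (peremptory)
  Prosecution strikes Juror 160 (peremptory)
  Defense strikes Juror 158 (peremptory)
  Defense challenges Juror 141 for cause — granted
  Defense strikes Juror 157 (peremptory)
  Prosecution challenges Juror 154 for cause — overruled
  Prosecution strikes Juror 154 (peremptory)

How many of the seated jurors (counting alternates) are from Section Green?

5

Removed: #140, #141, #142, #145, #151, #152, #154, #156, #157, #158, #159, #160.
Seated (13 incl. alternates): #137, #138, #139, #143, #144, #146, #147, #148, #149, #150, #153, #155, #161.
Of those, in Section Green: #138, #139, #143, #146, #155 → 5.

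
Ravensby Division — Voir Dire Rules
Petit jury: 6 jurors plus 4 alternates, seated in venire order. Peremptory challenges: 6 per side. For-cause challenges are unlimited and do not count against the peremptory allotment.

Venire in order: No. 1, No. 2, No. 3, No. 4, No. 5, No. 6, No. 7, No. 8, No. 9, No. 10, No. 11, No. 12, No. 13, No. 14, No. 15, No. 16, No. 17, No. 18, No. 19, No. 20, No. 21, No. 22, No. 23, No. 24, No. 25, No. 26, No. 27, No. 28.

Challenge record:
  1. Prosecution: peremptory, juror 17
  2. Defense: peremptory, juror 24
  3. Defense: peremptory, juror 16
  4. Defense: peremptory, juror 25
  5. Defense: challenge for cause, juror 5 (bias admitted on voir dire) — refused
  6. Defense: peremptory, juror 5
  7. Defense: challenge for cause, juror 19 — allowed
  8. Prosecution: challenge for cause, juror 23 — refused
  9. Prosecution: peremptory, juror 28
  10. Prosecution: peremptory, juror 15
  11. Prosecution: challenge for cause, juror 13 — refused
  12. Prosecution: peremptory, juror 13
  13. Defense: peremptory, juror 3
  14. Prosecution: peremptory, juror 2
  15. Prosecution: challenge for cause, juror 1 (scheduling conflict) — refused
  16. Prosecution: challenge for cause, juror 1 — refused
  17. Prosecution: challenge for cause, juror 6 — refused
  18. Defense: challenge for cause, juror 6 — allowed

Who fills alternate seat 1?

Removed: #2, #3, #5, #6, #13, #15, #16, #17, #19, #24, #25, #28. (#1, #23 stay — for-cause denied.)
Filling seats in venire order through position 7: #1, #4, #7, #8, #9, #10, #11.
So alternate 1 is #11.

11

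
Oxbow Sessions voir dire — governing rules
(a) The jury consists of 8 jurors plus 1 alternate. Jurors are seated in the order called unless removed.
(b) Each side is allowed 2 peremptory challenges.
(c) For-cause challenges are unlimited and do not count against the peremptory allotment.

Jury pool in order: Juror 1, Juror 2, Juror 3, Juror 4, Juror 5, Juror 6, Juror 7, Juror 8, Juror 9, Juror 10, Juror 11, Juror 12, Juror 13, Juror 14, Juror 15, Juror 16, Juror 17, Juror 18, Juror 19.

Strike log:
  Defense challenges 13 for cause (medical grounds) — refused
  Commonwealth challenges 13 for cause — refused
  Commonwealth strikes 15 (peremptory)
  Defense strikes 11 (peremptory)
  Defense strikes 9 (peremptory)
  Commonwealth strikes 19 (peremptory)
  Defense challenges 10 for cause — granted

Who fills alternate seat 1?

12

Removed: #9, #10, #11, #15, #19. (#13 stays — for-cause denied.)
Seating in order: seats 1–8 → #1, #2, #3, #4, #5, #6, #7, #8; alternates → #12.
So alternate 1 is #12.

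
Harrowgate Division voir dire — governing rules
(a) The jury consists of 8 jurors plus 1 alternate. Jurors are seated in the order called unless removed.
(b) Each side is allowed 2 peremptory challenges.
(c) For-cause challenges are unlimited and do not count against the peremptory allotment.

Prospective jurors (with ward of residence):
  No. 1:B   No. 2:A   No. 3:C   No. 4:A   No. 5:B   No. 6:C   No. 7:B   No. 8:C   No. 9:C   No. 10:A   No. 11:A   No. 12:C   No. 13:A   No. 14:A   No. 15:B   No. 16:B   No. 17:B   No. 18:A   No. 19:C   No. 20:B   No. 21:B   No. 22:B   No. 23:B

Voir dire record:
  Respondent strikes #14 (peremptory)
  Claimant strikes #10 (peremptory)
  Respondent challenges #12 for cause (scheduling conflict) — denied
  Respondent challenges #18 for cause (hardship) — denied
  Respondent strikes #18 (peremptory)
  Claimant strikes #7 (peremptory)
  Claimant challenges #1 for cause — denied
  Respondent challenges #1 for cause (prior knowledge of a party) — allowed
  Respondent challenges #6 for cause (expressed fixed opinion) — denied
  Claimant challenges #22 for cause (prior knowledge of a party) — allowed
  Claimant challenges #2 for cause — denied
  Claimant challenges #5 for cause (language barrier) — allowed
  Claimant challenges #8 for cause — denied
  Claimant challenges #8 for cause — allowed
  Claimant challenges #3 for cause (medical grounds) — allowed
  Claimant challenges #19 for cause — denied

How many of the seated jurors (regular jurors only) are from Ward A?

Removed: #1, #3, #5, #7, #8, #10, #14, #18, #22.
Seated jurors 1–8: #2, #4, #6, #9, #11, #12, #13, #15 (alternates #16 not counted).
Of those, in Ward A: #2, #4, #11, #13 → 4.

4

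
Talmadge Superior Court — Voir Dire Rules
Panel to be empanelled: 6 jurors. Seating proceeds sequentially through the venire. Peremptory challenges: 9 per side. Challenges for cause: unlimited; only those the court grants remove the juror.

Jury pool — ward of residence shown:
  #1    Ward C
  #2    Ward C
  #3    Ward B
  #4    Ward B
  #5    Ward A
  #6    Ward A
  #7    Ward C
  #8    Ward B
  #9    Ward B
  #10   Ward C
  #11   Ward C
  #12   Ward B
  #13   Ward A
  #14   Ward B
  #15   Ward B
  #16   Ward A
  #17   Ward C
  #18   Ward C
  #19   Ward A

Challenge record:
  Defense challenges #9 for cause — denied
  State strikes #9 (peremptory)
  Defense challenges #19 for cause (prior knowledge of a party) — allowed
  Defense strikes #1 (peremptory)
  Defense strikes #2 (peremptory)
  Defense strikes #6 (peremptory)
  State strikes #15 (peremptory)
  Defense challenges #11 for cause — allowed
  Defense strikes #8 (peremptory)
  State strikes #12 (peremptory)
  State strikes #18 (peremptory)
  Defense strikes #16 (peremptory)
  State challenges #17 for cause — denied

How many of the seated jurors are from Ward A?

2

Removed: #1, #2, #6, #8, #9, #11, #12, #15, #16, #18, #19.
Seated jurors 1–6: #3, #4, #5, #7, #10, #13.
Of those, in Ward A: #5, #13 → 2.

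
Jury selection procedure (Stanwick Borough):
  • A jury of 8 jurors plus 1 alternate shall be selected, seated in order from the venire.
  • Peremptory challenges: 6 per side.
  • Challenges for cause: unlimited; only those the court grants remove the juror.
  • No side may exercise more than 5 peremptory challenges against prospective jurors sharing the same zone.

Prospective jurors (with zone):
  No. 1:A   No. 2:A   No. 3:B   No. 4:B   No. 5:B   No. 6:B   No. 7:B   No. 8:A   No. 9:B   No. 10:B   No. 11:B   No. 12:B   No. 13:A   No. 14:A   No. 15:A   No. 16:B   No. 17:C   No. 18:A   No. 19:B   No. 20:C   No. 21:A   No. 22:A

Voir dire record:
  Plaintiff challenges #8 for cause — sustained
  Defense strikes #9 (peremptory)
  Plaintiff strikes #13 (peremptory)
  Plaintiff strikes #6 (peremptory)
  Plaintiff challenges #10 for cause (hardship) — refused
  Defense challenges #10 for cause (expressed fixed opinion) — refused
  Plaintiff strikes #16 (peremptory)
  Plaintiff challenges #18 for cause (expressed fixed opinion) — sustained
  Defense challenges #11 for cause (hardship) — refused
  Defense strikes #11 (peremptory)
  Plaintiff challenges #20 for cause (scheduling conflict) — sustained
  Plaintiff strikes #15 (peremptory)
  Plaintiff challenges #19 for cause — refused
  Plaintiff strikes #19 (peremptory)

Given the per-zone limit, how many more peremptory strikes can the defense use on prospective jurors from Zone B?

Defense peremptories so far: #9, #11 — 2 of 6 used, 4 left overall.
Against Zone B: #9, #11 — 2 used; per-zone cap 5 leaves 3.
Binding limit: min(4, 3) = 3.

3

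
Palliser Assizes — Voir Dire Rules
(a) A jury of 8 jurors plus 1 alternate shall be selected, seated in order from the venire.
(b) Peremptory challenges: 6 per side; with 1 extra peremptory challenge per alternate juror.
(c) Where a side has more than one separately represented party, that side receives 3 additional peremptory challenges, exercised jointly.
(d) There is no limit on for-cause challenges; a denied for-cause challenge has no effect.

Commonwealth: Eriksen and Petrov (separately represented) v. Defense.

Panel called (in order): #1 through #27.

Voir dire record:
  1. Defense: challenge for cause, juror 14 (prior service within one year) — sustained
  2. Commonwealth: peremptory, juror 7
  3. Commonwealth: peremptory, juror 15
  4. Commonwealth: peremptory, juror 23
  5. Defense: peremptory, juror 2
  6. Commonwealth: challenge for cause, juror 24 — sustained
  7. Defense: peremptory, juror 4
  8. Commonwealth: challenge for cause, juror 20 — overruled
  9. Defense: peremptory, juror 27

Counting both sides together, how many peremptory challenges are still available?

Commonwealth allotment: 6 base + 1 × 1 alternate + 3 multi-party = 10. Defense allotment: 6 base + 1 × 1 alternate = 7.
Commonwealth peremptories used: #7, #15, #23 — 3 (for-cause on #24, #20 don't count).
Defense peremptories used: #2, #4, #27 — 3 (the for-cause on #14 doesn't count).
Remaining: (10 − 3) + (7 − 3) = 11.

11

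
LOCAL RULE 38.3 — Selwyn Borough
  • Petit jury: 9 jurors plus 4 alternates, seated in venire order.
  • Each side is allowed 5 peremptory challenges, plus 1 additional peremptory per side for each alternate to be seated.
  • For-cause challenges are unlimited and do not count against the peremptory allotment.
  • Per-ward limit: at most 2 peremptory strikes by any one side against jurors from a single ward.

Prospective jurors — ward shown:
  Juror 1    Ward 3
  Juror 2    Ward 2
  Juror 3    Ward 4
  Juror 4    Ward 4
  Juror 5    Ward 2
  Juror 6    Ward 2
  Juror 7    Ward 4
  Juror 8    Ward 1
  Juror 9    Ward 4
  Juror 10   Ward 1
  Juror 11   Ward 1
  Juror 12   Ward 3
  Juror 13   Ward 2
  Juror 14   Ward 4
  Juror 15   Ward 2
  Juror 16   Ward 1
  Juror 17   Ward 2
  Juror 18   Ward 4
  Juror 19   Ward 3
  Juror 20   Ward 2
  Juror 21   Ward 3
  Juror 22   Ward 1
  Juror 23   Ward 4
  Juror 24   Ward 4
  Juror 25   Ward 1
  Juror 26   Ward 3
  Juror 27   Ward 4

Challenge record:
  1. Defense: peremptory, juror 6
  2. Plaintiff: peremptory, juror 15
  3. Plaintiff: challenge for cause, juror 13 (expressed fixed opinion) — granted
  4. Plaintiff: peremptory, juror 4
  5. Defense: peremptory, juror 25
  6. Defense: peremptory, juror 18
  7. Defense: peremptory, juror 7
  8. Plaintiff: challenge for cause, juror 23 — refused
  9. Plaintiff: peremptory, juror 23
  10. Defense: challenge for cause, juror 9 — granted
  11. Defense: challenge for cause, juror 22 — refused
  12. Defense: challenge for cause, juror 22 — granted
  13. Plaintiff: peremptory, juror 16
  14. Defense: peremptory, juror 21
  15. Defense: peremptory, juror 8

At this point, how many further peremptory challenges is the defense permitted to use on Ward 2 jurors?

Defense peremptories so far: #6, #25, #18, #7, #21, #8 — 6 of 9 used, 3 left overall.
Against Ward 2: #6 — 1 used; per-ward cap 2 leaves 1.
Binding limit: min(3, 1) = 1.

1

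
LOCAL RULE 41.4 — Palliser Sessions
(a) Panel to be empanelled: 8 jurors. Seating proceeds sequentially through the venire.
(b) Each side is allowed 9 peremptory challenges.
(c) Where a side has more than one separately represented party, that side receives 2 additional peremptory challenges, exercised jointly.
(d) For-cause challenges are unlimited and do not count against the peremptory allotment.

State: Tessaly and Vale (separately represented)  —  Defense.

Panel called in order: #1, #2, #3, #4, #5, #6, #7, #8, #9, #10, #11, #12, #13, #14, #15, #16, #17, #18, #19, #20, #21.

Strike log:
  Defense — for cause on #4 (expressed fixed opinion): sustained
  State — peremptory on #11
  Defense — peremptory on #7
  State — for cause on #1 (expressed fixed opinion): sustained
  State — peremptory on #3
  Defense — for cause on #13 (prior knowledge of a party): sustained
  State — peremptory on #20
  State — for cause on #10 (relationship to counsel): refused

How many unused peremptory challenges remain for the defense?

8

Defense allotment: 9.
Defense peremptories used: #7 — 1 (for-cause on #4, #13 don't count).
Remaining: 9 − 1 = 8.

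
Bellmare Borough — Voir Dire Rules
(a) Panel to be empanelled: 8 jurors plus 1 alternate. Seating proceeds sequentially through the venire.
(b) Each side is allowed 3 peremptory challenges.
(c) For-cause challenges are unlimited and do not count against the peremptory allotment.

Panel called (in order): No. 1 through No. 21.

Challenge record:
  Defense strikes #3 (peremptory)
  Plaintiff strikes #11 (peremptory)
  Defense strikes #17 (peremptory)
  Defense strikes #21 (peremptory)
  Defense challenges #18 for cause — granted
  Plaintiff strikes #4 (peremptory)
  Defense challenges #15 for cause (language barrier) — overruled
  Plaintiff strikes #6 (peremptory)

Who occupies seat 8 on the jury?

Removed: #3, #4, #6, #11, #17, #18, #21. (#15 stays — for-cause denied.)
Seating in order: seats 1–8 → #1, #2, #5, #7, #8, #9, #10, #12; alternates → #13.
So seat 8 is #12.

12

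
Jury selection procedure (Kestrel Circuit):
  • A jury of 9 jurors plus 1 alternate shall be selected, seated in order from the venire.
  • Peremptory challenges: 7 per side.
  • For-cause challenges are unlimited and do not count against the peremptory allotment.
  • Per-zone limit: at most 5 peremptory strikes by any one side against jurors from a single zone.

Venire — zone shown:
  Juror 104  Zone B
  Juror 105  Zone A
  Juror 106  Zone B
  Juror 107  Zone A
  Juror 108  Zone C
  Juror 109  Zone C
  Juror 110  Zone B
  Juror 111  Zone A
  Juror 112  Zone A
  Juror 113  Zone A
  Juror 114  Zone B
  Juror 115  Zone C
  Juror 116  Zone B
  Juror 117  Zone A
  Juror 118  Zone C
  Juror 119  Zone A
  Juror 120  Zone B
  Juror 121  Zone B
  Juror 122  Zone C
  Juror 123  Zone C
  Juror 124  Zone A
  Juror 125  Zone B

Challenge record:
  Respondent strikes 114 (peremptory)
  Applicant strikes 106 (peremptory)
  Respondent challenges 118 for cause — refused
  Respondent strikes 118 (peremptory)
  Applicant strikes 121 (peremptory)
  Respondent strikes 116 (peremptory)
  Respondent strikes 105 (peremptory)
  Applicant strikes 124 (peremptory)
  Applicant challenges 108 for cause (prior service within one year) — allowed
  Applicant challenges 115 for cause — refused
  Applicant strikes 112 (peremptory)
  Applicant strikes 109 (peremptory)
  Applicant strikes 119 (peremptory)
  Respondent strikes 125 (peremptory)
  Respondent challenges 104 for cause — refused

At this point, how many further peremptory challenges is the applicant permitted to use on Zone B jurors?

1

Applicant peremptories so far: #106, #121, #124, #112, #109, #119 — 6 of 7 used, 1 left overall.
Against Zone B: #106, #121 — 2 used; per-zone cap 5 leaves 3.
Binding limit: min(1, 3) = 1.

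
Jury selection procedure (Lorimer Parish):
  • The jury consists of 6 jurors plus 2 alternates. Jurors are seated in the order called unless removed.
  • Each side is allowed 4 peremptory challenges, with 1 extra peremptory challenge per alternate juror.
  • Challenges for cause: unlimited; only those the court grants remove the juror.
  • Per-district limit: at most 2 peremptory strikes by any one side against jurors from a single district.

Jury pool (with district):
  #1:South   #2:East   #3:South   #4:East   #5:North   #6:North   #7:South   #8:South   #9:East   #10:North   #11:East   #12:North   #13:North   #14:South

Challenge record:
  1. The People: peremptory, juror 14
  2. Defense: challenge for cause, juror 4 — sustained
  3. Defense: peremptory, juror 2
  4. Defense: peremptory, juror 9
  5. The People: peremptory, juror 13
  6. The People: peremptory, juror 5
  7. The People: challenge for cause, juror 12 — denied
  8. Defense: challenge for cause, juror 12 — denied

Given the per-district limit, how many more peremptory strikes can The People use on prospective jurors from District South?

1

The People peremptories so far: #14, #13, #5 — 3 of 6 used, 3 left overall.
Against District South: #14 — 1 used; per-district cap 2 leaves 1.
Binding limit: min(3, 1) = 1.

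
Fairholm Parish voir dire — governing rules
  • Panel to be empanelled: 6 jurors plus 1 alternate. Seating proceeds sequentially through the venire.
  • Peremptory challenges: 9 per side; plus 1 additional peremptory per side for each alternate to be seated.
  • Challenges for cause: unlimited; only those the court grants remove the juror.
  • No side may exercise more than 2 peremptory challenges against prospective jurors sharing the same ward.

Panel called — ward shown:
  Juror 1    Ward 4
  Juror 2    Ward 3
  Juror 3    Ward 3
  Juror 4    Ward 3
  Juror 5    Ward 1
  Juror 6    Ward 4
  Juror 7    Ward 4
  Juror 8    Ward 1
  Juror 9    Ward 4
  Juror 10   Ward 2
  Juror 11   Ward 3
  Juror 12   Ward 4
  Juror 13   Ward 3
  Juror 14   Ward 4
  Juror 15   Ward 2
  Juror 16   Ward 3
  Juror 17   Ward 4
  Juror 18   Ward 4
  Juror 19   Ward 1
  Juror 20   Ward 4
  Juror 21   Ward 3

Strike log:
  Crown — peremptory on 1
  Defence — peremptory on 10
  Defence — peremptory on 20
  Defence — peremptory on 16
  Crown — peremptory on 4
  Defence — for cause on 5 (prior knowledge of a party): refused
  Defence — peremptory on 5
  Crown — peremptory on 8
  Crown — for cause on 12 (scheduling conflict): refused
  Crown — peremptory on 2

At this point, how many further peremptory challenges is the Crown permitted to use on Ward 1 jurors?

Crown peremptories so far: #1, #4, #8, #2 — 4 of 10 used, 6 left overall.
Against Ward 1: #8 — 1 used; per-ward cap 2 leaves 1.
Binding limit: min(6, 1) = 1.

1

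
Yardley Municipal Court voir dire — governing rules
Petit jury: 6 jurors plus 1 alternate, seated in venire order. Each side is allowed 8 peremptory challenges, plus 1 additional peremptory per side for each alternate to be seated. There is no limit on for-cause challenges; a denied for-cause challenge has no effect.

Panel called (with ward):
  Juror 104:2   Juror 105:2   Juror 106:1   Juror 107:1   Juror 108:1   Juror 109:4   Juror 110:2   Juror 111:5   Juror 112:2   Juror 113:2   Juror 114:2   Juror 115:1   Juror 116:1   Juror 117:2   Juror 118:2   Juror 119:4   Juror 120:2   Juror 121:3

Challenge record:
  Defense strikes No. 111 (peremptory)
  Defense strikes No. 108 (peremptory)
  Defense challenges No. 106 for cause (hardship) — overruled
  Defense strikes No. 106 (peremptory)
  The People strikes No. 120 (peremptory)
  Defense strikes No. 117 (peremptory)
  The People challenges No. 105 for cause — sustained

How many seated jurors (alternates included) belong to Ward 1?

Removed: #105, #106, #108, #111, #117, #120.
Seated (7 incl. alternates): #104, #107, #109, #110, #112, #113, #114.
Of those, in Ward 1: #107 → 1.

1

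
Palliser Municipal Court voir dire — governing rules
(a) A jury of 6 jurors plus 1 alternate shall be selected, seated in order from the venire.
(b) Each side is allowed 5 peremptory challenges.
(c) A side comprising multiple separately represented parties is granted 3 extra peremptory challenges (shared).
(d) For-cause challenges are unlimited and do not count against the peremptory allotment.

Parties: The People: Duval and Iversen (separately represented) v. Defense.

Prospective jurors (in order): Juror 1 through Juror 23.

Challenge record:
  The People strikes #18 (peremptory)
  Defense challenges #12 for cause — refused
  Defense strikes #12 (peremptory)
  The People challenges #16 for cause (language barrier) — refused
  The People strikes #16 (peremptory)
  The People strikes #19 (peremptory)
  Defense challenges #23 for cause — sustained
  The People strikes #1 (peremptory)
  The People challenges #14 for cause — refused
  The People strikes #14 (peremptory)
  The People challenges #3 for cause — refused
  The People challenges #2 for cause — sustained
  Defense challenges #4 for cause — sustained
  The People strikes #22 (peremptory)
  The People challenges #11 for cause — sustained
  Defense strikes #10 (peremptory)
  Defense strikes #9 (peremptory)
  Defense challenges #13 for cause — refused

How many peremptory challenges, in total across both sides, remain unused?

4

The People allotment: 5 base + 3 multi-party = 8. Defense allotment: 5.
The People peremptories used: #18, #16, #19, #1, #14, #22 — 6 (for-cause on #16, #14, #3, #2, #11 don't count).
Defense peremptories used: #12, #10, #9 — 3 (for-cause on #12, #23, #4, #13 don't count).
Remaining: (8 − 6) + (5 − 3) = 4.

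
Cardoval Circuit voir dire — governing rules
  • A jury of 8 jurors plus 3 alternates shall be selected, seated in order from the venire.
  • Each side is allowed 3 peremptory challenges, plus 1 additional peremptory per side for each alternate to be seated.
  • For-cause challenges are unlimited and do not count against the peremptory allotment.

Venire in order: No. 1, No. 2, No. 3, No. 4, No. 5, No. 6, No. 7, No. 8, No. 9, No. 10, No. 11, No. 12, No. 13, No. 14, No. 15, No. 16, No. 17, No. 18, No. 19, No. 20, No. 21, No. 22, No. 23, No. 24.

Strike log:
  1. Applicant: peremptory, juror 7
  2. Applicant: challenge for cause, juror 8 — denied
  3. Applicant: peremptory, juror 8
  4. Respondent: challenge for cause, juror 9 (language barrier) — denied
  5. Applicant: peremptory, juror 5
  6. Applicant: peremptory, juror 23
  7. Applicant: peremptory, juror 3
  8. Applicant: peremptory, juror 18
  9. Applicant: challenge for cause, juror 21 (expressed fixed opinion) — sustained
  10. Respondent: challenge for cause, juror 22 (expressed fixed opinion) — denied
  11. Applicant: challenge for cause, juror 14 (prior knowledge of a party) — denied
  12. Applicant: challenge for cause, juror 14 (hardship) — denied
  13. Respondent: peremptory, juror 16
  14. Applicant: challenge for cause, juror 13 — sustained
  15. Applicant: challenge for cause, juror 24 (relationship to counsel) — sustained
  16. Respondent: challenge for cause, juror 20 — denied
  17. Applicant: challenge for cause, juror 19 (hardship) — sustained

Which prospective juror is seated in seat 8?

12

Removed: #3, #5, #7, #8, #13, #16, #18, #19, #21, #23, #24. (#9, #14, #20, #22 stay — for-cause denied.)
Seating in order: seats 1–8 → #1, #2, #4, #6, #9, #10, #11, #12; alternates → #14, #15, #17.
So seat 8 is #12.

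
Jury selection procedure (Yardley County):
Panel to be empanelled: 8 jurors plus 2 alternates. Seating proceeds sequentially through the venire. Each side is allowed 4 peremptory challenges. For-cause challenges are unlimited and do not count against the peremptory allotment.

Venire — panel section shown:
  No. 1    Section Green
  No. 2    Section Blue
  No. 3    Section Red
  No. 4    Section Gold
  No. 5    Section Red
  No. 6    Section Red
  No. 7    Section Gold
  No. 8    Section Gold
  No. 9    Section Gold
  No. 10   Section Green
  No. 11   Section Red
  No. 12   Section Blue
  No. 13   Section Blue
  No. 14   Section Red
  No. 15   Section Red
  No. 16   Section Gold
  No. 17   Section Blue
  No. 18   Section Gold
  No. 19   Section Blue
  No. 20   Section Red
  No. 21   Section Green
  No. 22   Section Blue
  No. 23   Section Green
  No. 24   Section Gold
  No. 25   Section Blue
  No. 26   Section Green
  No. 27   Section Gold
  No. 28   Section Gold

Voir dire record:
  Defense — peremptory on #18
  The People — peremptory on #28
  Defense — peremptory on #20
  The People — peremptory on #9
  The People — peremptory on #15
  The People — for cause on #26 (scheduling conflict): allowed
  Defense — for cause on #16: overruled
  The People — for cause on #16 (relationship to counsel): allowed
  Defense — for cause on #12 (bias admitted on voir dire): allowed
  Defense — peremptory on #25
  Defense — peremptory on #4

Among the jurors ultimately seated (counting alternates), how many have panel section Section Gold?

Removed: #4, #9, #12, #15, #16, #18, #20, #25, #26, #28.
Seated (10 incl. alternates): #1, #2, #3, #5, #6, #7, #8, #10, #11, #13.
Of those, in Section Gold: #7, #8 → 2.

2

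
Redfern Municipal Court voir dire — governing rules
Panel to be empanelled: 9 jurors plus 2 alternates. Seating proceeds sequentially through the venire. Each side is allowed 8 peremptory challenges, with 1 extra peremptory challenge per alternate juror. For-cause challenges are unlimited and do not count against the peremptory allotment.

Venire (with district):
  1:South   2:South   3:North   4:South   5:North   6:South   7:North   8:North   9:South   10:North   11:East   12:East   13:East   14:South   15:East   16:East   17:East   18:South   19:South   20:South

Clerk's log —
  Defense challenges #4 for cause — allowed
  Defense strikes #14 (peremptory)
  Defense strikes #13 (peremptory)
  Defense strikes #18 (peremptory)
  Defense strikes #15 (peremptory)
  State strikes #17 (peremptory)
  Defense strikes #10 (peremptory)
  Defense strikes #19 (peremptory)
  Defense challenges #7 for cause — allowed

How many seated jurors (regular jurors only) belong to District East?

2

Removed: #4, #7, #10, #13, #14, #15, #17, #18, #19.
Seated jurors 1–9: #1, #2, #3, #5, #6, #8, #9, #11, #12 (alternates #16, #20 not counted).
Of those, in District East: #11, #12 → 2.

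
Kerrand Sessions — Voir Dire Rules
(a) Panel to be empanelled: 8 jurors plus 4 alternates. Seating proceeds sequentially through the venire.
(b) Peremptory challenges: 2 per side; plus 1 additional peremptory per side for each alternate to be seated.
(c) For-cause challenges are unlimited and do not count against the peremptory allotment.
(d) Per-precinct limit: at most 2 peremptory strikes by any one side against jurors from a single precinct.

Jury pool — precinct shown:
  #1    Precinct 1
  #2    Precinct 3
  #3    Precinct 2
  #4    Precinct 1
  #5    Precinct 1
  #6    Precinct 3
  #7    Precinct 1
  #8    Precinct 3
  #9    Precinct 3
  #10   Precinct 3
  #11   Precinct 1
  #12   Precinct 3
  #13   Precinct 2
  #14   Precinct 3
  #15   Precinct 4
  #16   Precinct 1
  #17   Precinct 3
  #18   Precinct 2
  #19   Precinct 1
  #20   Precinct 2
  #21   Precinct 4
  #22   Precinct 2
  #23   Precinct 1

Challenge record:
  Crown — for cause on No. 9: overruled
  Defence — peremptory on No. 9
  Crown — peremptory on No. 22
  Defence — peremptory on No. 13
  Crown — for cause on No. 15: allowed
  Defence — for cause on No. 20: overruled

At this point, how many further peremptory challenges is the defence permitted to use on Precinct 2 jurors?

Defence peremptories so far: #9, #13 — 2 of 6 used, 4 left overall.
Against Precinct 2: #13 — 1 used; per-precinct cap 2 leaves 1.
Binding limit: min(4, 1) = 1.

1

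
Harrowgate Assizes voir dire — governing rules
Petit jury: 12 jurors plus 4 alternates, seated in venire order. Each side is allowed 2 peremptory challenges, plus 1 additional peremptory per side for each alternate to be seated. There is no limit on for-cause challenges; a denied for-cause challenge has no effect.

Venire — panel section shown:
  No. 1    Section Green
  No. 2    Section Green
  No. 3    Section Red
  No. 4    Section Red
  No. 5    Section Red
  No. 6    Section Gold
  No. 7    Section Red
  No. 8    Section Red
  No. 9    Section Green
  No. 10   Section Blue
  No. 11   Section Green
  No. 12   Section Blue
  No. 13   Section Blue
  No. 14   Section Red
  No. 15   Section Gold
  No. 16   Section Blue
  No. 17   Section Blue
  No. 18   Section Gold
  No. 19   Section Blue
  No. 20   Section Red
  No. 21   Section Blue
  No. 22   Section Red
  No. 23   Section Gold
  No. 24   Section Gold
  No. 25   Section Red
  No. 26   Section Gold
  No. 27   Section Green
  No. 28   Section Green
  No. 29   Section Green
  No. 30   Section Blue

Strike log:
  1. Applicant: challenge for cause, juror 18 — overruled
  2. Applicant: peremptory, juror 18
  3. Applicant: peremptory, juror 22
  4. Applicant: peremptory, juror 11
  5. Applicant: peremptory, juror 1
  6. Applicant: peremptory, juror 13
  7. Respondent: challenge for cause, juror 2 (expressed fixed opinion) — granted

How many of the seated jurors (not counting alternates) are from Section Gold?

2

Removed: #1, #2, #11, #13, #18, #22.
Seated jurors 1–12: #3, #4, #5, #6, #7, #8, #9, #10, #12, #14, #15, #16 (alternates #17, #19, #20, #21 not counted).
Of those, in Section Gold: #6, #15 → 2.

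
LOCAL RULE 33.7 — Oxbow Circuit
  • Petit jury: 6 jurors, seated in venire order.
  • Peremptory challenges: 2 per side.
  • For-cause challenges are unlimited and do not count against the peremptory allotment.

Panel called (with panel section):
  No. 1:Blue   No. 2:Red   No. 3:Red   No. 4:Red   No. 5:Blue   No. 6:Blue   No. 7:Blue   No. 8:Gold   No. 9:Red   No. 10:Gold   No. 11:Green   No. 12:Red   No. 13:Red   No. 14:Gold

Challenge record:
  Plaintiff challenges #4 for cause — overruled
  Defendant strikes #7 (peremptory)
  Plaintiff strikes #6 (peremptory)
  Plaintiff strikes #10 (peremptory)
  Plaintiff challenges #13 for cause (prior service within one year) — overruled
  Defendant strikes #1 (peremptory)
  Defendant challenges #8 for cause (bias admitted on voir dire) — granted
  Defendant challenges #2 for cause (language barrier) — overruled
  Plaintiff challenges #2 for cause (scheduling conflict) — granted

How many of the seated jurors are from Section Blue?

1

Removed: #1, #2, #6, #7, #8, #10.
Seated jurors 1–6: #3, #4, #5, #9, #11, #12.
Of those, in Section Blue: #5 → 1.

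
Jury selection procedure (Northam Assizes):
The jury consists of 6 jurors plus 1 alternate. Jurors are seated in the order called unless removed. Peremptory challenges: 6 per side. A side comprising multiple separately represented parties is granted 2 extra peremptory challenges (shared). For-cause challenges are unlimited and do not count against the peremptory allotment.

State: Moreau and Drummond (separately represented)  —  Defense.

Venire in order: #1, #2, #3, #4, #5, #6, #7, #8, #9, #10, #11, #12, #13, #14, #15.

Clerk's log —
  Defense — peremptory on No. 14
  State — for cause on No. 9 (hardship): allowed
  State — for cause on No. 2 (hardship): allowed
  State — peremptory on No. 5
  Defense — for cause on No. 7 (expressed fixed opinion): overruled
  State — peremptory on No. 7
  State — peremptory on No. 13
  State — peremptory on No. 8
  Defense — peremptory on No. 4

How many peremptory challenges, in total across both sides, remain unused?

State allotment: 6 base + 2 multi-party = 8. Defense allotment: 6.
State peremptories used: #5, #7, #13, #8 — 4 (for-cause on #9, #2 don't count).
Defense peremptories used: #14, #4 — 2 (the for-cause on #7 doesn't count).
Remaining: (8 − 4) + (6 − 2) = 8.

8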